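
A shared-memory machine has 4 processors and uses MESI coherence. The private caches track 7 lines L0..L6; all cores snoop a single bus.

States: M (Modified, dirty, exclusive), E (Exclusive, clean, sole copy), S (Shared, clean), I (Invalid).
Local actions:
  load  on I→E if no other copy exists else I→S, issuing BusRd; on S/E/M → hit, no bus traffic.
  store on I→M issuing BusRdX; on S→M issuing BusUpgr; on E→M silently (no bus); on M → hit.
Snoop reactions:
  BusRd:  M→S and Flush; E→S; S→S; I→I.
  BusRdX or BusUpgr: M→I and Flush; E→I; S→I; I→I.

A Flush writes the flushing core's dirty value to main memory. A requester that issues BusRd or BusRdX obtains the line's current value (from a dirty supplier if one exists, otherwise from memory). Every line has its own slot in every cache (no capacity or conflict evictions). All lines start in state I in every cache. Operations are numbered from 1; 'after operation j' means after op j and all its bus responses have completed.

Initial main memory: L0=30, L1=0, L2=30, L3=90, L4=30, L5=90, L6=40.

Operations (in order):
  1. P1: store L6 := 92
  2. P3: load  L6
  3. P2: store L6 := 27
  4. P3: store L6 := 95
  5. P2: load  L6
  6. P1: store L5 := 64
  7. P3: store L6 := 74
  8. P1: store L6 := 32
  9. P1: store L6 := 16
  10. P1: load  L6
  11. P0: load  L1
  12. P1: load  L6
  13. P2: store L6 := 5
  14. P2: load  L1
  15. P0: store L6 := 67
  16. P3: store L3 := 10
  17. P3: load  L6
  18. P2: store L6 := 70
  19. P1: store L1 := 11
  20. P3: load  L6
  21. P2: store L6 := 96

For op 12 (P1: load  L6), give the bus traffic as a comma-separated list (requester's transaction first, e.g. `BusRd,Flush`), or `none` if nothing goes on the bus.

bus = none

1. P1: store L6 := 92  bus=[BusRdX]  L6: P0=I P1=M P2=I P3=I  mem[L6]=40
2. P3: load  L6  bus=[BusRd,Flush]  L6: P0=I P1=S P2=I P3=S  mem[L6]=92
3. P2: store L6 := 27  bus=[BusRdX]  L6: P0=I P1=I P2=M P3=I  mem[L6]=92
4. P3: store L6 := 95  bus=[BusRdX,Flush]  L6: P0=I P1=I P2=I P3=M  mem[L6]=27
5. P2: load  L6  bus=[BusRd,Flush]  L6: P0=I P1=I P2=S P3=S  mem[L6]=95
6. P1: store L5 := 64  bus=[BusRdX]  L5: P0=I P1=M P2=I P3=I  mem[L5]=90
7. P3: store L6 := 74  bus=[BusUpgr]  L6: P0=I P1=I P2=I P3=M  mem[L6]=95
8. P1: store L6 := 32  bus=[BusRdX,Flush]  L6: P0=I P1=M P2=I P3=I  mem[L6]=74
9. P1: store L6 := 16  bus=[-]  L6: P0=I P1=M P2=I P3=I  mem[L6]=74
10. P1: load  L6  bus=[-]  L6: P0=I P1=M P2=I P3=I  mem[L6]=74
11. P0: load  L1  bus=[BusRd]  L1: P0=E P1=I P2=I P3=I  mem[L1]=0
12. P1: load  L6  bus=[-]  L6: P0=I P1=M P2=I P3=I  mem[L6]=74
13. P2: store L6 := 5  bus=[BusRdX,Flush]  L6: P0=I P1=I P2=M P3=I  mem[L6]=16
14. P2: load  L1  bus=[BusRd]  L1: P0=S P1=I P2=S P3=I  mem[L1]=0
15. P0: store L6 := 67  bus=[BusRdX,Flush]  L6: P0=M P1=I P2=I P3=I  mem[L6]=5
16. P3: store L3 := 10  bus=[BusRdX]  L3: P0=I P1=I P2=I P3=M  mem[L3]=90
17. P3: load  L6  bus=[BusRd,Flush]  L6: P0=S P1=I P2=I P3=S  mem[L6]=67
18. P2: store L6 := 70  bus=[BusRdX]  L6: P0=I P1=I P2=M P3=I  mem[L6]=67
19. P1: store L1 := 11  bus=[BusRdX]  L1: P0=I P1=M P2=I P3=I  mem[L1]=0
20. P3: load  L6  bus=[BusRd,Flush]  L6: P0=I P1=I P2=S P3=S  mem[L6]=70
21. P2: store L6 := 96  bus=[BusUpgr]  L6: P0=I P1=I P2=M P3=I  mem[L6]=70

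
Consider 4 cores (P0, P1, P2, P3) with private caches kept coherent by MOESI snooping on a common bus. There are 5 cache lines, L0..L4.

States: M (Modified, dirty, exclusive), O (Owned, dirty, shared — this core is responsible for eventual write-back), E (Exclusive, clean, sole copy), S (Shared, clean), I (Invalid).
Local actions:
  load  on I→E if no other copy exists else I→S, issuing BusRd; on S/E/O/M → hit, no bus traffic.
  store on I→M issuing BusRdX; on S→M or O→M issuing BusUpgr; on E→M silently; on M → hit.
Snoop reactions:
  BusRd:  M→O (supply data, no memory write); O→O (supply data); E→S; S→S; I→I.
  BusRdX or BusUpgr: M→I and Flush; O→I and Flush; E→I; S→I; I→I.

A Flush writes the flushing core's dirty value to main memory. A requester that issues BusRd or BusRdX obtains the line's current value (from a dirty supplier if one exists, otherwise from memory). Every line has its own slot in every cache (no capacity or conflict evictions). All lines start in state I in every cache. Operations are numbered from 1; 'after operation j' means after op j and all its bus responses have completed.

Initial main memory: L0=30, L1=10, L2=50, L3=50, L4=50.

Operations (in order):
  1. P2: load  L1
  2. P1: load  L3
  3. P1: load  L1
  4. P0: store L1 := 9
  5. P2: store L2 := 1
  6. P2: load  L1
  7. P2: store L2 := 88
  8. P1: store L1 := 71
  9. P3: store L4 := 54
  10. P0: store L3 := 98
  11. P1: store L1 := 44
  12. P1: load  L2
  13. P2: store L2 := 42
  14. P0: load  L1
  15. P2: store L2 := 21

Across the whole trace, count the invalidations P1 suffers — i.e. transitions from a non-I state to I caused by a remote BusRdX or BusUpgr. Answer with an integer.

1. P2: load  L1  bus=[BusRd]  L1: P0=I P1=I P2=E P3=I  mem[L1]=10
2. P1: load  L3  bus=[BusRd]  L3: P0=I P1=E P2=I P3=I  mem[L3]=50
3. P1: load  L1  bus=[BusRd]  L1: P0=I P1=S P2=S P3=I  mem[L1]=10
4. P0: store L1 := 9  bus=[BusRdX]  L1: P0=M P1=I P2=I P3=I  mem[L1]=10
5. P2: store L2 := 1  bus=[BusRdX]  L2: P0=I P1=I P2=M P3=I  mem[L2]=50
6. P2: load  L1  bus=[BusRd]  L1: P0=O P1=I P2=S P3=I  mem[L1]=10
7. P2: store L2 := 88  bus=[-]  L2: P0=I P1=I P2=M P3=I  mem[L2]=50
8. P1: store L1 := 71  bus=[BusRdX,Flush]  L1: P0=I P1=M P2=I P3=I  mem[L1]=9
9. P3: store L4 := 54  bus=[BusRdX]  L4: P0=I P1=I P2=I P3=M  mem[L4]=50
10. P0: store L3 := 98  bus=[BusRdX]  L3: P0=M P1=I P2=I P3=I  mem[L3]=50
11. P1: store L1 := 44  bus=[-]  L1: P0=I P1=M P2=I P3=I  mem[L1]=9
12. P1: load  L2  bus=[BusRd]  L2: P0=I P1=S P2=O P3=I  mem[L2]=50
13. P2: store L2 := 42  bus=[BusUpgr]  L2: P0=I P1=I P2=M P3=I  mem[L2]=50
14. P0: load  L1  bus=[BusRd]  L1: P0=S P1=O P2=I P3=I  mem[L1]=9
15. P2: store L2 := 21  bus=[-]  L2: P0=I P1=I P2=M P3=I  mem[L2]=50

invalidations = 3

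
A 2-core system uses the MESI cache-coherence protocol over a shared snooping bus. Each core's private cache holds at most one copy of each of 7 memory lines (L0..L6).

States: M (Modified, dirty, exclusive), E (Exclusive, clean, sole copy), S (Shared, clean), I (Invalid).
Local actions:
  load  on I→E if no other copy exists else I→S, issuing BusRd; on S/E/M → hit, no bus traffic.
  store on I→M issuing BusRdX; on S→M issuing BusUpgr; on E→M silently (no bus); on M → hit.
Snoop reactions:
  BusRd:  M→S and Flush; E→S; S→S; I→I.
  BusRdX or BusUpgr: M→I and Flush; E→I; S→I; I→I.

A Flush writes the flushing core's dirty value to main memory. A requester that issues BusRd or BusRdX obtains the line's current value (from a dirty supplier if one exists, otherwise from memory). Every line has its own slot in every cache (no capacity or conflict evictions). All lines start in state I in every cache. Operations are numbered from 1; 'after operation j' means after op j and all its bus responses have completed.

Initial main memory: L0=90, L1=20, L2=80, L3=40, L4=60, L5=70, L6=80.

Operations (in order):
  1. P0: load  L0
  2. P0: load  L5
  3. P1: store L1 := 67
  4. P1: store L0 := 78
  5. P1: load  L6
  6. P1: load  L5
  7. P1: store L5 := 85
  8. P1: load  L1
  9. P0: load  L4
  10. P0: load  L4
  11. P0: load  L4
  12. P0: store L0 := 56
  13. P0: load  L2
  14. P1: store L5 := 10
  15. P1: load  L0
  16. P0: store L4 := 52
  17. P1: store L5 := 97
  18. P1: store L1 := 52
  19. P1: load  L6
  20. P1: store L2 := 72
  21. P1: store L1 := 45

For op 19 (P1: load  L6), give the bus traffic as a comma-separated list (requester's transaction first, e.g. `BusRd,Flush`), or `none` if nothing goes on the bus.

bus = none

[1] P0: load  L0 | P0:E(90), P1:I | bus: BusRd
[2] P0: load  L5 | P0:E(70), P1:I | bus: BusRd
[3] P1: store L1 := 67 | P0:I, P1:M(67) | bus: BusRdX
[4] P1: store L0 := 78 | P0:I, P1:M(78) | bus: BusRdX
[5] P1: load  L6 | P0:I, P1:E(80) | bus: BusRd
[6] P1: load  L5 | P0:S(70), P1:S(70) | bus: BusRd
[7] P1: store L5 := 85 | P0:I, P1:M(85) | bus: BusUpgr
[8] P1: load  L1 | P0:I, P1:M(67) | bus: none
[9] P0: load  L4 | P0:E(60), P1:I | bus: BusRd
[10] P0: load  L4 | P0:E(60), P1:I | bus: none
[11] P0: load  L4 | P0:E(60), P1:I | bus: none
[12] P0: store L0 := 56 | P0:M(56), P1:I | bus: BusRdX,Flush
[13] P0: load  L2 | P0:E(80), P1:I | bus: BusRd
[14] P1: store L5 := 10 | P0:I, P1:M(10) | bus: none
[15] P1: load  L0 | P0:S(56), P1:S(56) | bus: BusRd,Flush
[16] P0: store L4 := 52 | P0:M(52), P1:I | bus: none
[17] P1: store L5 := 97 | P0:I, P1:M(97) | bus: none
[18] P1: store L1 := 52 | P0:I, P1:M(52) | bus: none
[19] P1: load  L6 | P0:I, P1:E(80) | bus: none
[20] P1: store L2 := 72 | P0:I, P1:M(72) | bus: BusRdX
[21] P1: store L1 := 45 | P0:I, P1:M(45) | bus: none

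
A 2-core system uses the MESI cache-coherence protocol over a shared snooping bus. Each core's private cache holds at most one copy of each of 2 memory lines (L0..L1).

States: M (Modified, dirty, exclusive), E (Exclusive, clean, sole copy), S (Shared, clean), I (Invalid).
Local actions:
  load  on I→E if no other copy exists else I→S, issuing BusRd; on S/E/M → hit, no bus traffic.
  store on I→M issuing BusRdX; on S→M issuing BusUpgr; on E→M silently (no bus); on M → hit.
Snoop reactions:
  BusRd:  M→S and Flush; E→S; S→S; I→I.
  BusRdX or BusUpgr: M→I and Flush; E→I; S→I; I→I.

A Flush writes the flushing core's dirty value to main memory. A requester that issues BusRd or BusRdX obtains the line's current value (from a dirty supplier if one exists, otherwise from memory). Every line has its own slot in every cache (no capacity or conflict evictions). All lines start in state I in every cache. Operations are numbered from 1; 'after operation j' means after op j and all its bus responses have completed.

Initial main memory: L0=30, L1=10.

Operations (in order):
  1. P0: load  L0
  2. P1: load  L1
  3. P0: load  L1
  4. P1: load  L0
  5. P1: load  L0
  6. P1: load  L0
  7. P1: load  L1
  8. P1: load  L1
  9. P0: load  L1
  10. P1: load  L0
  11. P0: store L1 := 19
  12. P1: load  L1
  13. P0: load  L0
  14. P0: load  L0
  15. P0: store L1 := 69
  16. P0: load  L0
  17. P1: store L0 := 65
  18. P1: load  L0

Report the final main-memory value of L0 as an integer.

[1] P0: load  L0 | P0:E(30), P1:I | bus: BusRd
[2] P1: load  L1 | P0:I, P1:E(10) | bus: BusRd
[3] P0: load  L1 | P0:S(10), P1:S(10) | bus: BusRd
[4] P1: load  L0 | P0:S(30), P1:S(30) | bus: BusRd
[5] P1: load  L0 | P0:S(30), P1:S(30) | bus: none
[6] P1: load  L0 | P0:S(30), P1:S(30) | bus: none
[7] P1: load  L1 | P0:S(10), P1:S(10) | bus: none
[8] P1: load  L1 | P0:S(10), P1:S(10) | bus: none
[9] P0: load  L1 | P0:S(10), P1:S(10) | bus: none
[10] P1: load  L0 | P0:S(30), P1:S(30) | bus: none
[11] P0: store L1 := 19 | P0:M(19), P1:I | bus: BusUpgr
[12] P1: load  L1 | P0:S(19), P1:S(19) | bus: BusRd,Flush
[13] P0: load  L0 | P0:S(30), P1:S(30) | bus: none
[14] P0: load  L0 | P0:S(30), P1:S(30) | bus: none
[15] P0: store L1 := 69 | P0:M(69), P1:I | bus: BusUpgr
[16] P0: load  L0 | P0:S(30), P1:S(30) | bus: none
[17] P1: store L0 := 65 | P0:I, P1:M(65) | bus: BusUpgr
[18] P1: load  L0 | P0:I, P1:M(65) | bus: none

memory[L0] = 30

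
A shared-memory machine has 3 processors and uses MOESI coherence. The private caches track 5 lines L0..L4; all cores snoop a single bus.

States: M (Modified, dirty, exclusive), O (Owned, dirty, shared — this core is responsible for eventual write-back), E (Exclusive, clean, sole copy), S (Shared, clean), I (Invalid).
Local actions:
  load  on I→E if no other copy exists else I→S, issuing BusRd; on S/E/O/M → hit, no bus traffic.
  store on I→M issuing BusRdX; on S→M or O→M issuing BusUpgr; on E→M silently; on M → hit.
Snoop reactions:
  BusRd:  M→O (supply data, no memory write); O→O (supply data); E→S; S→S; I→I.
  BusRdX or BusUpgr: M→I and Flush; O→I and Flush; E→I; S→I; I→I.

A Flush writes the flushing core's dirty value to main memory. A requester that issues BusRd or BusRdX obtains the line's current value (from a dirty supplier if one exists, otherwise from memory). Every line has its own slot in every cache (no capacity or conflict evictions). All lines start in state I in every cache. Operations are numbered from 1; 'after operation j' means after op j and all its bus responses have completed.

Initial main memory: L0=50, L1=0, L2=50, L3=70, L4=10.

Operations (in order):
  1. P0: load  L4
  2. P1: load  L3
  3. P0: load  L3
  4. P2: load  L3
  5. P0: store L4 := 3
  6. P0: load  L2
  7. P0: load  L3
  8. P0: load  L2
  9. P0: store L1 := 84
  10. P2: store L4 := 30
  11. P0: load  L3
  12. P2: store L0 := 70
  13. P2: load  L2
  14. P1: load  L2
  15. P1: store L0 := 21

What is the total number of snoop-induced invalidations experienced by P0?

  op1 P0: load  L4 → E/I/I on L4; bus BusRd; mem=10
  op2 P1: load  L3 → I/E/I on L3; bus BusRd; mem=70
  op3 P0: load  L3 → S/S/I on L3; bus BusRd; mem=70
  op4 P2: load  L3 → S/S/S on L3; bus BusRd; mem=70
  op5 P0: store L4 := 3 → M/I/I on L4; bus (none); mem=10
  op6 P0: load  L2 → E/I/I on L2; bus BusRd; mem=50
  op7 P0: load  L3 → S/S/S on L3; bus (none); mem=70
  op8 P0: load  L2 → E/I/I on L2; bus (none); mem=50
  op9 P0: store L1 := 84 → M/I/I on L1; bus BusRdX; mem=0
  op10 P2: store L4 := 30 → I/I/M on L4; bus BusRdX Flush; mem=3
  op11 P0: load  L3 → S/S/S on L3; bus (none); mem=70
  op12 P2: store L0 := 70 → I/I/M on L0; bus BusRdX; mem=50
  op13 P2: load  L2 → S/I/S on L2; bus BusRd; mem=50
  op14 P1: load  L2 → S/S/S on L2; bus BusRd; mem=50
  op15 P1: store L0 := 21 → I/M/I on L0; bus BusRdX Flush; mem=70

invalidations = 1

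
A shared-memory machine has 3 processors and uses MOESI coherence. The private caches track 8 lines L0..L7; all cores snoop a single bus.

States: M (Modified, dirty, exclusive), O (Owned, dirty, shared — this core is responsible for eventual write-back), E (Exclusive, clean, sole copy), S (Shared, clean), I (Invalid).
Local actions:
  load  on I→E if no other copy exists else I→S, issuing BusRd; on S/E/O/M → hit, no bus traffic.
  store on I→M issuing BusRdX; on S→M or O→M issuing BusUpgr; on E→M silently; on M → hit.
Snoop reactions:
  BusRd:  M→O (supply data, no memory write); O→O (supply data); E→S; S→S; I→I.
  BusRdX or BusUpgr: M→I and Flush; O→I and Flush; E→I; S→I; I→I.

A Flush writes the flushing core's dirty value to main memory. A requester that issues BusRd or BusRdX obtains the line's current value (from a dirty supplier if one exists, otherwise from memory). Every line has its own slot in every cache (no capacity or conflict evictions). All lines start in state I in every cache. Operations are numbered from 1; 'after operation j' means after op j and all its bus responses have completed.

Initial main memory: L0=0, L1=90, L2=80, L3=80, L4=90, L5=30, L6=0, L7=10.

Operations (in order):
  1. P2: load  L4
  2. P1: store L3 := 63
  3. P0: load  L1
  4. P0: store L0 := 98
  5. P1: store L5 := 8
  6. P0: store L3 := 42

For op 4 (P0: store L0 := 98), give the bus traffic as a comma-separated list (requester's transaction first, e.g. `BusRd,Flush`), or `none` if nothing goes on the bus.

bus = BusRdX

1. P2: load  L4  bus=[BusRd]  L4: P0=I P1=I P2=E  mem[L4]=90
2. P1: store L3 := 63  bus=[BusRdX]  L3: P0=I P1=M P2=I  mem[L3]=80
3. P0: load  L1  bus=[BusRd]  L1: P0=E P1=I P2=I  mem[L1]=90
4. P0: store L0 := 98  bus=[BusRdX]  L0: P0=M P1=I P2=I  mem[L0]=0
5. P1: store L5 := 8  bus=[BusRdX]  L5: P0=I P1=M P2=I  mem[L5]=30
6. P0: store L3 := 42  bus=[BusRdX,Flush]  L3: P0=M P1=I P2=I  mem[L3]=63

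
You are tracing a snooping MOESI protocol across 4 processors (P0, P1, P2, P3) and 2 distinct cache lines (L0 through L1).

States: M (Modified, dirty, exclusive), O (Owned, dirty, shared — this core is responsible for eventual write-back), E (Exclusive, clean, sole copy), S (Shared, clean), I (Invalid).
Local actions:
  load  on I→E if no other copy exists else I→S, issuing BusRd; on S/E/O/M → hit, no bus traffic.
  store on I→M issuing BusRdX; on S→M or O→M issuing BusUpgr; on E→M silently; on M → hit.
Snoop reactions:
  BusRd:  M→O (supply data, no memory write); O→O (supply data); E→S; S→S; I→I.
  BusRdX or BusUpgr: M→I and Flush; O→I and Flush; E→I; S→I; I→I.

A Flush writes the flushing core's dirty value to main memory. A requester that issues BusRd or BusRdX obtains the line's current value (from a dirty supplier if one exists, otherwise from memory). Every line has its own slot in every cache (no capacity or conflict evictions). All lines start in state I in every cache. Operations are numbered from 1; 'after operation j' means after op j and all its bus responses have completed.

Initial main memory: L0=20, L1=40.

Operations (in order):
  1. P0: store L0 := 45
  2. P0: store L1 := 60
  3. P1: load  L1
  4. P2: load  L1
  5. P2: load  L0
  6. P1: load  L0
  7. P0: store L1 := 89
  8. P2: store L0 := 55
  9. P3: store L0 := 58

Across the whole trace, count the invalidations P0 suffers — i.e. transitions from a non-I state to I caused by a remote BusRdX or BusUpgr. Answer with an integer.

invalidations = 1

step 1: P0: store L0 := 45  ⟶  MIII  (L0)  txn=BusRdX  M[L0]=20
step 2: P0: store L1 := 60  ⟶  MIII  (L1)  txn=BusRdX  M[L1]=40
step 3: P1: load  L1  ⟶  OSII  (L1)  txn=BusRd  M[L1]=40
step 4: P2: load  L1  ⟶  OSSI  (L1)  txn=BusRd  M[L1]=40
step 5: P2: load  L0  ⟶  OISI  (L0)  txn=BusRd  M[L0]=20
step 6: P1: load  L0  ⟶  OSSI  (L0)  txn=BusRd  M[L0]=20
step 7: P0: store L1 := 89  ⟶  MIII  (L1)  txn=BusUpgr  M[L1]=40
step 8: P2: store L0 := 55  ⟶  IIMI  (L0)  txn=BusUpgr+Flush  M[L0]=45
step 9: P3: store L0 := 58  ⟶  IIIM  (L0)  txn=BusRdX+Flush  M[L0]=55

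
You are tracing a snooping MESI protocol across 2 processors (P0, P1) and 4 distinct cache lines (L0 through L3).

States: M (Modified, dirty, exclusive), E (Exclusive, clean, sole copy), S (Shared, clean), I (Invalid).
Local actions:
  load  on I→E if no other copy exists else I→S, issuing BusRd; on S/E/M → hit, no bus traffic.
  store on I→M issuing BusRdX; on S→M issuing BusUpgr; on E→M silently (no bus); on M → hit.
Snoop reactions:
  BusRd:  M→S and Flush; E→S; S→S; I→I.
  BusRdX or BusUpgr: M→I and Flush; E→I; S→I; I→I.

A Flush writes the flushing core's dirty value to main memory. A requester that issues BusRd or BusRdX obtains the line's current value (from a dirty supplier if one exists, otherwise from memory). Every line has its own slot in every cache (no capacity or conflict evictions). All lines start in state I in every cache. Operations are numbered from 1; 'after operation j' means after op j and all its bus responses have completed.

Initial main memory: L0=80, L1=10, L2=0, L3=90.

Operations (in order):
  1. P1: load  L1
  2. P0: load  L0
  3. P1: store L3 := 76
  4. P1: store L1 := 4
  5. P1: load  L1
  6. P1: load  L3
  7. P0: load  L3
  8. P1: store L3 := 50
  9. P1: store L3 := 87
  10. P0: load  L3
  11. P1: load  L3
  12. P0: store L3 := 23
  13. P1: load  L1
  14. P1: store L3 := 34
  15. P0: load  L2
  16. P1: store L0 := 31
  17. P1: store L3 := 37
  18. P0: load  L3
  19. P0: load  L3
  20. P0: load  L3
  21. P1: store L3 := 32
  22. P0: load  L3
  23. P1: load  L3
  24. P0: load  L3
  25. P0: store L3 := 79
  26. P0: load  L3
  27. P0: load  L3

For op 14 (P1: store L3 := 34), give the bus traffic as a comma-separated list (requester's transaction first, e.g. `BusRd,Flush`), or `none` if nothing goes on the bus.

bus = BusRdX,Flush

[1] P1: load  L1 | P0:I, P1:E(10) | bus: BusRd
[2] P0: load  L0 | P0:E(80), P1:I | bus: BusRd
[3] P1: store L3 := 76 | P0:I, P1:M(76) | bus: BusRdX
[4] P1: store L1 := 4 | P0:I, P1:M(4) | bus: none
[5] P1: load  L1 | P0:I, P1:M(4) | bus: none
[6] P1: load  L3 | P0:I, P1:M(76) | bus: none
[7] P0: load  L3 | P0:S(76), P1:S(76) | bus: BusRd,Flush
[8] P1: store L3 := 50 | P0:I, P1:M(50) | bus: BusUpgr
[9] P1: store L3 := 87 | P0:I, P1:M(87) | bus: none
[10] P0: load  L3 | P0:S(87), P1:S(87) | bus: BusRd,Flush
[11] P1: load  L3 | P0:S(87), P1:S(87) | bus: none
[12] P0: store L3 := 23 | P0:M(23), P1:I | bus: BusUpgr
[13] P1: load  L1 | P0:I, P1:M(4) | bus: none
[14] P1: store L3 := 34 | P0:I, P1:M(34) | bus: BusRdX,Flush
[15] P0: load  L2 | P0:E(0), P1:I | bus: BusRd
[16] P1: store L0 := 31 | P0:I, P1:M(31) | bus: BusRdX
[17] P1: store L3 := 37 | P0:I, P1:M(37) | bus: none
[18] P0: load  L3 | P0:S(37), P1:S(37) | bus: BusRd,Flush
[19] P0: load  L3 | P0:S(37), P1:S(37) | bus: none
[20] P0: load  L3 | P0:S(37), P1:S(37) | bus: none
[21] P1: store L3 := 32 | P0:I, P1:M(32) | bus: BusUpgr
[22] P0: load  L3 | P0:S(32), P1:S(32) | bus: BusRd,Flush
[23] P1: load  L3 | P0:S(32), P1:S(32) | bus: none
[24] P0: load  L3 | P0:S(32), P1:S(32) | bus: none
[25] P0: store L3 := 79 | P0:M(79), P1:I | bus: BusUpgr
[26] P0: load  L3 | P0:M(79), P1:I | bus: none
[27] P0: load  L3 | P0:M(79), P1:I | bus: none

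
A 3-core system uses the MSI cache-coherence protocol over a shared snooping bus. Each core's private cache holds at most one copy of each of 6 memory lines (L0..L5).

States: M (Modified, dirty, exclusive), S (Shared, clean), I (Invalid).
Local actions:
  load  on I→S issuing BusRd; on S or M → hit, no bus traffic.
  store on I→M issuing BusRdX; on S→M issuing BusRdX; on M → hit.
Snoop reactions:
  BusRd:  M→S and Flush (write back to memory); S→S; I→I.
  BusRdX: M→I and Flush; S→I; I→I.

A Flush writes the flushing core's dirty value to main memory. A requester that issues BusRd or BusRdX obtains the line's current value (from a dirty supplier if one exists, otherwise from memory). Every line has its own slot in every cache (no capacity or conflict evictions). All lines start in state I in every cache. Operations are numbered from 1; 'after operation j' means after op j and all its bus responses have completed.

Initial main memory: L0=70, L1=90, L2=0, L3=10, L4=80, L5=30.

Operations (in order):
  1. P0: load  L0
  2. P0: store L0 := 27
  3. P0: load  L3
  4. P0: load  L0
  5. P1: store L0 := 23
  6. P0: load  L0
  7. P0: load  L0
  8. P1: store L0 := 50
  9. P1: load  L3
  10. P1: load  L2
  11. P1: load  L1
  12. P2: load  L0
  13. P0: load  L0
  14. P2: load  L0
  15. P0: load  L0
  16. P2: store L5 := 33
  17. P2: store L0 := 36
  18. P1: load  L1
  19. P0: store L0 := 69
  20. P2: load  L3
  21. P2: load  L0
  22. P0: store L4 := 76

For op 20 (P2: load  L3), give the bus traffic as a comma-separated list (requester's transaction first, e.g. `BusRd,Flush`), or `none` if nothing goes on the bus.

bus = BusRd

  op1 P0: load  L0 → S/I/I on L0; bus BusRd; mem=70
  op2 P0: store L0 := 27 → M/I/I on L0; bus BusRdX; mem=70
  op3 P0: load  L3 → S/I/I on L3; bus BusRd; mem=10
  op4 P0: load  L0 → M/I/I on L0; bus (none); mem=70
  op5 P1: store L0 := 23 → I/M/I on L0; bus BusRdX Flush; mem=27
  op6 P0: load  L0 → S/S/I on L0; bus BusRd Flush; mem=23
  op7 P0: load  L0 → S/S/I on L0; bus (none); mem=23
  op8 P1: store L0 := 50 → I/M/I on L0; bus BusRdX; mem=23
  op9 P1: load  L3 → S/S/I on L3; bus BusRd; mem=10
  op10 P1: load  L2 → I/S/I on L2; bus BusRd; mem=0
  op11 P1: load  L1 → I/S/I on L1; bus BusRd; mem=90
  op12 P2: load  L0 → I/S/S on L0; bus BusRd Flush; mem=50
  op13 P0: load  L0 → S/S/S on L0; bus BusRd; mem=50
  op14 P2: load  L0 → S/S/S on L0; bus (none); mem=50
  op15 P0: load  L0 → S/S/S on L0; bus (none); mem=50
  op16 P2: store L5 := 33 → I/I/M on L5; bus BusRdX; mem=30
  op17 P2: store L0 := 36 → I/I/M on L0; bus BusRdX; mem=50
  op18 P1: load  L1 → I/S/I on L1; bus (none); mem=90
  op19 P0: store L0 := 69 → M/I/I on L0; bus BusRdX Flush; mem=36
  op20 P2: load  L3 → S/S/S on L3; bus BusRd; mem=10
  op21 P2: load  L0 → S/I/S on L0; bus BusRd Flush; mem=69
  op22 P0: store L4 := 76 → M/I/I on L4; bus BusRdX; mem=80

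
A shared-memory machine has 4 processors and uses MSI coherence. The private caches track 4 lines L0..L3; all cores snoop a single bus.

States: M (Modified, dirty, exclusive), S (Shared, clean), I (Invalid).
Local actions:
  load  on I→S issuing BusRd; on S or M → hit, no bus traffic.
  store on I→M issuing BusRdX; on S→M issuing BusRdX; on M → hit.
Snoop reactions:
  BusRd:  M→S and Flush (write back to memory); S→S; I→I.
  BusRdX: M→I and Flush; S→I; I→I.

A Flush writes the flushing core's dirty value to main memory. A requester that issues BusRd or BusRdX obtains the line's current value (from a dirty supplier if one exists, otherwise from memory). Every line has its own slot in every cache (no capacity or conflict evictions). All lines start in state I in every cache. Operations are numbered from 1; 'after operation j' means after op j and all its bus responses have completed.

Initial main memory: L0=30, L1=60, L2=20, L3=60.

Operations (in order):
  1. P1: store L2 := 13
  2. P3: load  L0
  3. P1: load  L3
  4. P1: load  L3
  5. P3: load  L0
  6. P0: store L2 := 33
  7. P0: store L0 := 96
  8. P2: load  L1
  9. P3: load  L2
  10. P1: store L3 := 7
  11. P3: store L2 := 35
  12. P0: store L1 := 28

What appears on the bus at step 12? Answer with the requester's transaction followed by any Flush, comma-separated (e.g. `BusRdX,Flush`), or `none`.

bus = BusRdX

step 1: P1: store L2 := 13  ⟶  IMII  (L2)  txn=BusRdX  M[L2]=20
step 2: P3: load  L0  ⟶  IIIS  (L0)  txn=BusRd  M[L0]=30
step 3: P1: load  L3  ⟶  ISII  (L3)  txn=BusRd  M[L3]=60
step 4: P1: load  L3  ⟶  ISII  (L3)  txn=∅  M[L3]=60
step 5: P3: load  L0  ⟶  IIIS  (L0)  txn=∅  M[L0]=30
step 6: P0: store L2 := 33  ⟶  MIII  (L2)  txn=BusRdX+Flush  M[L2]=13
step 7: P0: store L0 := 96  ⟶  MIII  (L0)  txn=BusRdX  M[L0]=30
step 8: P2: load  L1  ⟶  IISI  (L1)  txn=BusRd  M[L1]=60
step 9: P3: load  L2  ⟶  SIIS  (L2)  txn=BusRd+Flush  M[L2]=33
step 10: P1: store L3 := 7  ⟶  IMII  (L3)  txn=BusRdX  M[L3]=60
step 11: P3: store L2 := 35  ⟶  IIIM  (L2)  txn=BusRdX  M[L2]=33
step 12: P0: store L1 := 28  ⟶  MIII  (L1)  txn=BusRdX  M[L1]=60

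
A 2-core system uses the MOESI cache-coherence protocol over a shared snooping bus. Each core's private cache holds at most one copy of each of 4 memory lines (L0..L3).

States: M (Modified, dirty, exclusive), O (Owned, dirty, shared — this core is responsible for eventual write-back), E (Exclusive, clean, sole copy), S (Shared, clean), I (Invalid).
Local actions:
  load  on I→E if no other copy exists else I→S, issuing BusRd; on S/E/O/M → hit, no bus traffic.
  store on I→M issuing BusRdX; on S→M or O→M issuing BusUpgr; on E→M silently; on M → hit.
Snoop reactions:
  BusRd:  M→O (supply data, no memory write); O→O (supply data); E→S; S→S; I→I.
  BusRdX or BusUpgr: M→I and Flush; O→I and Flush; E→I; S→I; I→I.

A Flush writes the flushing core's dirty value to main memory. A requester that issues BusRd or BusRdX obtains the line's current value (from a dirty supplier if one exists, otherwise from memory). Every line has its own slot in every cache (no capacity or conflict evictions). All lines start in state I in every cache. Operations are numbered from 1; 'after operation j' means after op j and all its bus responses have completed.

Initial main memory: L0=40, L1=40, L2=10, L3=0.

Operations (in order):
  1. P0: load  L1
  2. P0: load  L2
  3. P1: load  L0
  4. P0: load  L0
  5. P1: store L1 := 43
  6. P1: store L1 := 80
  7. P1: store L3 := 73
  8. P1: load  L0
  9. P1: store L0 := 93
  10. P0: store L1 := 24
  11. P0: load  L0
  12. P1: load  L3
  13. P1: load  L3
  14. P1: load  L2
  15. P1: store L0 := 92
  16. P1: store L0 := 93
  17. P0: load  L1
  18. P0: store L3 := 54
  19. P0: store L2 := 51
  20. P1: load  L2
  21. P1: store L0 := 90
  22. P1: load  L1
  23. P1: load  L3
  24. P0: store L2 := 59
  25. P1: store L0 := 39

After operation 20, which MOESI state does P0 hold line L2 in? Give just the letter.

step 1: P0: load  L1  ⟶  EI  (L1)  txn=BusRd  M[L1]=40
step 2: P0: load  L2  ⟶  EI  (L2)  txn=BusRd  M[L2]=10
step 3: P1: load  L0  ⟶  IE  (L0)  txn=BusRd  M[L0]=40
step 4: P0: load  L0  ⟶  SS  (L0)  txn=BusRd  M[L0]=40
step 5: P1: store L1 := 43  ⟶  IM  (L1)  txn=BusRdX  M[L1]=40
step 6: P1: store L1 := 80  ⟶  IM  (L1)  txn=∅  M[L1]=40
step 7: P1: store L3 := 73  ⟶  IM  (L3)  txn=BusRdX  M[L3]=0
step 8: P1: load  L0  ⟶  SS  (L0)  txn=∅  M[L0]=40
step 9: P1: store L0 := 93  ⟶  IM  (L0)  txn=BusUpgr  M[L0]=40
step 10: P0: store L1 := 24  ⟶  MI  (L1)  txn=BusRdX+Flush  M[L1]=80
step 11: P0: load  L0  ⟶  SO  (L0)  txn=BusRd  M[L0]=40
step 12: P1: load  L3  ⟶  IM  (L3)  txn=∅  M[L3]=0
step 13: P1: load  L3  ⟶  IM  (L3)  txn=∅  M[L3]=0
step 14: P1: load  L2  ⟶  SS  (L2)  txn=BusRd  M[L2]=10
step 15: P1: store L0 := 92  ⟶  IM  (L0)  txn=BusUpgr  M[L0]=40
step 16: P1: store L0 := 93  ⟶  IM  (L0)  txn=∅  M[L0]=40
step 17: P0: load  L1  ⟶  MI  (L1)  txn=∅  M[L1]=80
step 18: P0: store L3 := 54  ⟶  MI  (L3)  txn=BusRdX+Flush  M[L3]=73
step 19: P0: store L2 := 51  ⟶  MI  (L2)  txn=BusUpgr  M[L2]=10
step 20: P1: load  L2  ⟶  OS  (L2)  txn=BusRd  M[L2]=10
step 21: P1: store L0 := 90  ⟶  IM  (L0)  txn=∅  M[L0]=40
step 22: P1: load  L1  ⟶  OS  (L1)  txn=BusRd  M[L1]=80
step 23: P1: load  L3  ⟶  OS  (L3)  txn=BusRd  M[L3]=73
step 24: P0: store L2 := 59  ⟶  MI  (L2)  txn=BusUpgr  M[L2]=10
step 25: P1: store L0 := 39  ⟶  IM  (L0)  txn=∅  M[L0]=40

state = O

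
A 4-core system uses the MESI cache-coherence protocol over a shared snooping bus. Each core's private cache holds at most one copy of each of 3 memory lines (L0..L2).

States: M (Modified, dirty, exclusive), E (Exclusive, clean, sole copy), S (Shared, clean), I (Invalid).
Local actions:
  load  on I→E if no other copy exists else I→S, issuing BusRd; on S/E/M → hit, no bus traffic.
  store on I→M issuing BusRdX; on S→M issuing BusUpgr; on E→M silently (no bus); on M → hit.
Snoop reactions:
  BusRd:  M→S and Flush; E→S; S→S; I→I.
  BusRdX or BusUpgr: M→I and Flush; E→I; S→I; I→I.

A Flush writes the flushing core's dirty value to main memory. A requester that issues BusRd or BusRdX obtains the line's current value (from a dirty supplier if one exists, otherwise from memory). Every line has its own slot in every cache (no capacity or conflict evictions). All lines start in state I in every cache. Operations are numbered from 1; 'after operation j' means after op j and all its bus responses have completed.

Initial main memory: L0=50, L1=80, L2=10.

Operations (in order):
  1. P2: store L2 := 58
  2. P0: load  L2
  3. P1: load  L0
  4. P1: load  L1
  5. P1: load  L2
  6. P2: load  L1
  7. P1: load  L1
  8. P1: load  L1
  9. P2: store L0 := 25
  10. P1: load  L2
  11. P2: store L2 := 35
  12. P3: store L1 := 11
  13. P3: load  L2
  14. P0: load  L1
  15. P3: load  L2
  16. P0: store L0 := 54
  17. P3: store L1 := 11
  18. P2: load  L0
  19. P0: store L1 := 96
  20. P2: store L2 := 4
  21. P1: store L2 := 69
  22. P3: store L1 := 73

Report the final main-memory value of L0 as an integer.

memory[L0] = 54

[1] P2: store L2 := 58 | P0:I, P1:I, P2:M(58), P3:I | bus: BusRdX
[2] P0: load  L2 | P0:S(58), P1:I, P2:S(58), P3:I | bus: BusRd,Flush
[3] P1: load  L0 | P0:I, P1:E(50), P2:I, P3:I | bus: BusRd
[4] P1: load  L1 | P0:I, P1:E(80), P2:I, P3:I | bus: BusRd
[5] P1: load  L2 | P0:S(58), P1:S(58), P2:S(58), P3:I | bus: BusRd
[6] P2: load  L1 | P0:I, P1:S(80), P2:S(80), P3:I | bus: BusRd
[7] P1: load  L1 | P0:I, P1:S(80), P2:S(80), P3:I | bus: none
[8] P1: load  L1 | P0:I, P1:S(80), P2:S(80), P3:I | bus: none
[9] P2: store L0 := 25 | P0:I, P1:I, P2:M(25), P3:I | bus: BusRdX
[10] P1: load  L2 | P0:S(58), P1:S(58), P2:S(58), P3:I | bus: none
[11] P2: store L2 := 35 | P0:I, P1:I, P2:M(35), P3:I | bus: BusUpgr
[12] P3: store L1 := 11 | P0:I, P1:I, P2:I, P3:M(11) | bus: BusRdX
[13] P3: load  L2 | P0:I, P1:I, P2:S(35), P3:S(35) | bus: BusRd,Flush
[14] P0: load  L1 | P0:S(11), P1:I, P2:I, P3:S(11) | bus: BusRd,Flush
[15] P3: load  L2 | P0:I, P1:I, P2:S(35), P3:S(35) | bus: none
[16] P0: store L0 := 54 | P0:M(54), P1:I, P2:I, P3:I | bus: BusRdX,Flush
[17] P3: store L1 := 11 | P0:I, P1:I, P2:I, P3:M(11) | bus: BusUpgr
[18] P2: load  L0 | P0:S(54), P1:I, P2:S(54), P3:I | bus: BusRd,Flush
[19] P0: store L1 := 96 | P0:M(96), P1:I, P2:I, P3:I | bus: BusRdX,Flush
[20] P2: store L2 := 4 | P0:I, P1:I, P2:M(4), P3:I | bus: BusUpgr
[21] P1: store L2 := 69 | P0:I, P1:M(69), P2:I, P3:I | bus: BusRdX,Flush
[22] P3: store L1 := 73 | P0:I, P1:I, P2:I, P3:M(73) | bus: BusRdX,Flush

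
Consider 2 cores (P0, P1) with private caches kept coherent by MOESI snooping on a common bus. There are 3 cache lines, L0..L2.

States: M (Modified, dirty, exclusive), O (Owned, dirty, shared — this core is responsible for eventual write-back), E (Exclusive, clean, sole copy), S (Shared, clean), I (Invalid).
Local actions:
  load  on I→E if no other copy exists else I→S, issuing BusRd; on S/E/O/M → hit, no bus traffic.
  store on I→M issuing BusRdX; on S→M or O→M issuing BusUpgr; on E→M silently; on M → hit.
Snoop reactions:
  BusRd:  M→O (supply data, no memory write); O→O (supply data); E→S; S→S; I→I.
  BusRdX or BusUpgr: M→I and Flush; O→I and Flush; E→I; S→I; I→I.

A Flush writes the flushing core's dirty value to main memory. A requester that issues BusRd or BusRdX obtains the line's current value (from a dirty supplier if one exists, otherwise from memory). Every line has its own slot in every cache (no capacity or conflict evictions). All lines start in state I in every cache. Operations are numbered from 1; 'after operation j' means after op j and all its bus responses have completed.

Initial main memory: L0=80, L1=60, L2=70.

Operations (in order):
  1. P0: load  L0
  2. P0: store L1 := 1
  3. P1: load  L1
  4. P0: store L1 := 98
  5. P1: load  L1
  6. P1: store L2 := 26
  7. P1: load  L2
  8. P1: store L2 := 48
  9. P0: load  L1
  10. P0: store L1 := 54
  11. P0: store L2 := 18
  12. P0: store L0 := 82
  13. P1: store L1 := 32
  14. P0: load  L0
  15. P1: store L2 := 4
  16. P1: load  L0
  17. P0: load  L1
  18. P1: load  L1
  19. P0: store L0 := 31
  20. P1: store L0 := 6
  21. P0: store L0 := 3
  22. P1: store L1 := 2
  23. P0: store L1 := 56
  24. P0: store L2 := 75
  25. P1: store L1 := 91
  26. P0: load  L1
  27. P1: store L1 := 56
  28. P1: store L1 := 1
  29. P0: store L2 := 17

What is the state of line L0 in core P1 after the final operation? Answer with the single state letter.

  op1 P0: load  L0 → E/I on L0; bus BusRd; mem=80
  op2 P0: store L1 := 1 → M/I on L1; bus BusRdX; mem=60
  op3 P1: load  L1 → O/S on L1; bus BusRd; mem=60
  op4 P0: store L1 := 98 → M/I on L1; bus BusUpgr; mem=60
  op5 P1: load  L1 → O/S on L1; bus BusRd; mem=60
  op6 P1: store L2 := 26 → I/M on L2; bus BusRdX; mem=70
  op7 P1: load  L2 → I/M on L2; bus (none); mem=70
  op8 P1: store L2 := 48 → I/M on L2; bus (none); mem=70
  op9 P0: load  L1 → O/S on L1; bus (none); mem=60
  op10 P0: store L1 := 54 → M/I on L1; bus BusUpgr; mem=60
  op11 P0: store L2 := 18 → M/I on L2; bus BusRdX Flush; mem=48
  op12 P0: store L0 := 82 → M/I on L0; bus (none); mem=80
  op13 P1: store L1 := 32 → I/M on L1; bus BusRdX Flush; mem=54
  op14 P0: load  L0 → M/I on L0; bus (none); mem=80
  op15 P1: store L2 := 4 → I/M on L2; bus BusRdX Flush; mem=18
  op16 P1: load  L0 → O/S on L0; bus BusRd; mem=80
  op17 P0: load  L1 → S/O on L1; bus BusRd; mem=54
  op18 P1: load  L1 → S/O on L1; bus (none); mem=54
  op19 P0: store L0 := 31 → M/I on L0; bus BusUpgr; mem=80
  op20 P1: store L0 := 6 → I/M on L0; bus BusRdX Flush; mem=31
  op21 P0: store L0 := 3 → M/I on L0; bus BusRdX Flush; mem=6
  op22 P1: store L1 := 2 → I/M on L1; bus BusUpgr; mem=54
  op23 P0: store L1 := 56 → M/I on L1; bus BusRdX Flush; mem=2
  op24 P0: store L2 := 75 → M/I on L2; bus BusRdX Flush; mem=4
  op25 P1: store L1 := 91 → I/M on L1; bus BusRdX Flush; mem=56
  op26 P0: load  L1 → S/O on L1; bus BusRd; mem=56
  op27 P1: store L1 := 56 → I/M on L1; bus BusUpgr; mem=56
  op28 P1: store L1 := 1 → I/M on L1; bus (none); mem=56
  op29 P0: store L2 := 17 → M/I on L2; bus (none); mem=4

state = I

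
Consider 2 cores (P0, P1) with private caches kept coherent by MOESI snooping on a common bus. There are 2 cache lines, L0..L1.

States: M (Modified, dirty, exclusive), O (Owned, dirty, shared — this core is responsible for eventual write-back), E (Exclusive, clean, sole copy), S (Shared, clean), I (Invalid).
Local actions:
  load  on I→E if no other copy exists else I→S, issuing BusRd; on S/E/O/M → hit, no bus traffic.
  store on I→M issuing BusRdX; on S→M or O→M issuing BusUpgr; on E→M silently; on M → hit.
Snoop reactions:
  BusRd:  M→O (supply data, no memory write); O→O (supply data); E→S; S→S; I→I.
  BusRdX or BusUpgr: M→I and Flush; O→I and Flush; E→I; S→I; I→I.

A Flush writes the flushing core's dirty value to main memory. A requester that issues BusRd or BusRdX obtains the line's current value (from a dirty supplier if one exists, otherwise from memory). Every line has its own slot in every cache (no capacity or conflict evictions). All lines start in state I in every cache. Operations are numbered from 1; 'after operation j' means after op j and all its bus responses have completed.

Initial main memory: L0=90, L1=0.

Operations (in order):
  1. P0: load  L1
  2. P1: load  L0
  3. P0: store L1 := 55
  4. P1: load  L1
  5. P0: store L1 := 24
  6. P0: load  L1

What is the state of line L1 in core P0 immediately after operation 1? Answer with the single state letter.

step 1: P0: load  L1  ⟶  EI  (L1)  txn=BusRd  M[L1]=0
step 2: P1: load  L0  ⟶  IE  (L0)  txn=BusRd  M[L0]=90
step 3: P0: store L1 := 55  ⟶  MI  (L1)  txn=∅  M[L1]=0
step 4: P1: load  L1  ⟶  OS  (L1)  txn=BusRd  M[L1]=0
step 5: P0: store L1 := 24  ⟶  MI  (L1)  txn=BusUpgr  M[L1]=0
step 6: P0: load  L1  ⟶  MI  (L1)  txn=∅  M[L1]=0

state = E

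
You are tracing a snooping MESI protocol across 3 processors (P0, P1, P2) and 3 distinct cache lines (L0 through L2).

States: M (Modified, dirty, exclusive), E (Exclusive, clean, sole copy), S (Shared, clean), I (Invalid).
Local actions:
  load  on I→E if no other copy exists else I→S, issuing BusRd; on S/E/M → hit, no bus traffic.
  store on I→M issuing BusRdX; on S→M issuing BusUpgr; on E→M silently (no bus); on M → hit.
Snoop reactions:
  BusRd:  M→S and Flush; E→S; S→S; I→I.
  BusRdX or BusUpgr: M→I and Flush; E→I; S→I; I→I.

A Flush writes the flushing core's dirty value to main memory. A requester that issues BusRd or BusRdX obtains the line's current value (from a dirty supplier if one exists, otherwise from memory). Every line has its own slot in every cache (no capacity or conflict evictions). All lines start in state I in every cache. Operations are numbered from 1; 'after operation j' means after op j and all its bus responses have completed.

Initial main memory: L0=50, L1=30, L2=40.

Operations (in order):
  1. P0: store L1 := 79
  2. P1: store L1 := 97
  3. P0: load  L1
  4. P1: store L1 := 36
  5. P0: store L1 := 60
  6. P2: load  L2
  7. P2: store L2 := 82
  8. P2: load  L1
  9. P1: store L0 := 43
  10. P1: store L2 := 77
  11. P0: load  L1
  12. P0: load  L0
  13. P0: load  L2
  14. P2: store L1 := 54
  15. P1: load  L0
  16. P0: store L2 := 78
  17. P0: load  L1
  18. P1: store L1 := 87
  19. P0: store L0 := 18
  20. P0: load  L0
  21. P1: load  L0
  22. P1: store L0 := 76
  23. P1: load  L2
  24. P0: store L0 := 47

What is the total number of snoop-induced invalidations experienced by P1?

invalidations = 4

[1] P0: store L1 := 79 | P0:M(79), P1:I, P2:I | bus: BusRdX
[2] P1: store L1 := 97 | P0:I, P1:M(97), P2:I | bus: BusRdX,Flush
[3] P0: load  L1 | P0:S(97), P1:S(97), P2:I | bus: BusRd,Flush
[4] P1: store L1 := 36 | P0:I, P1:M(36), P2:I | bus: BusUpgr
[5] P0: store L1 := 60 | P0:M(60), P1:I, P2:I | bus: BusRdX,Flush
[6] P2: load  L2 | P0:I, P1:I, P2:E(40) | bus: BusRd
[7] P2: store L2 := 82 | P0:I, P1:I, P2:M(82) | bus: none
[8] P2: load  L1 | P0:S(60), P1:I, P2:S(60) | bus: BusRd,Flush
[9] P1: store L0 := 43 | P0:I, P1:M(43), P2:I | bus: BusRdX
[10] P1: store L2 := 77 | P0:I, P1:M(77), P2:I | bus: BusRdX,Flush
[11] P0: load  L1 | P0:S(60), P1:I, P2:S(60) | bus: none
[12] P0: load  L0 | P0:S(43), P1:S(43), P2:I | bus: BusRd,Flush
[13] P0: load  L2 | P0:S(77), P1:S(77), P2:I | bus: BusRd,Flush
[14] P2: store L1 := 54 | P0:I, P1:I, P2:M(54) | bus: BusUpgr
[15] P1: load  L0 | P0:S(43), P1:S(43), P2:I | bus: none
[16] P0: store L2 := 78 | P0:M(78), P1:I, P2:I | bus: BusUpgr
[17] P0: load  L1 | P0:S(54), P1:I, P2:S(54) | bus: BusRd,Flush
[18] P1: store L1 := 87 | P0:I, P1:M(87), P2:I | bus: BusRdX
[19] P0: store L0 := 18 | P0:M(18), P1:I, P2:I | bus: BusUpgr
[20] P0: load  L0 | P0:M(18), P1:I, P2:I | bus: none
[21] P1: load  L0 | P0:S(18), P1:S(18), P2:I | bus: BusRd,Flush
[22] P1: store L0 := 76 | P0:I, P1:M(76), P2:I | bus: BusUpgr
[23] P1: load  L2 | P0:S(78), P1:S(78), P2:I | bus: BusRd,Flush
[24] P0: store L0 := 47 | P0:M(47), P1:I, P2:I | bus: BusRdX,Flush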